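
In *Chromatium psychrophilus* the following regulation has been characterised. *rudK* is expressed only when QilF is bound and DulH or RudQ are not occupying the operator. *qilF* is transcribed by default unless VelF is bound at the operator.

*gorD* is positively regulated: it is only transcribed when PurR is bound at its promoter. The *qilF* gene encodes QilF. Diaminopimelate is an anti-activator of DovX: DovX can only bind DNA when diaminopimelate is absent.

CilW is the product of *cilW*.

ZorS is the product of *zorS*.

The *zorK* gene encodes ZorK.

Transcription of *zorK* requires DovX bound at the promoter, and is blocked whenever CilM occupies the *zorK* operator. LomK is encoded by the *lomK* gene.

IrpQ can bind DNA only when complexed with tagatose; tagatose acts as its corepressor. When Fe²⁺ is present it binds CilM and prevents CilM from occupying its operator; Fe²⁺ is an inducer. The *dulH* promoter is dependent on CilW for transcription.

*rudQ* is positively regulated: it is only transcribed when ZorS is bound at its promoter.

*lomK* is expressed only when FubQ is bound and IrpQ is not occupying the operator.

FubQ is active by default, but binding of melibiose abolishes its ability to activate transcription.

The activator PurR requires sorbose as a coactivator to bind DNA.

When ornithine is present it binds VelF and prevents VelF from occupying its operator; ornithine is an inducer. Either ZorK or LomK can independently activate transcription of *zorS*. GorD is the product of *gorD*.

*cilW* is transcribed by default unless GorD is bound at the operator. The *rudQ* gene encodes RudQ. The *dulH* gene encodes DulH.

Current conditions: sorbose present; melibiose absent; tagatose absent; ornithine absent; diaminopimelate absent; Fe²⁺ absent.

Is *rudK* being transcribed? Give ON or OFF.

Sorbose is present, so PurR is active.
No repressor is bound and PurR is active, so *gorD* is transcribed.
So GorD is produced and active.
With repressor GorD bound, *cilW* is not transcribed.
So CilW is not produced.
Required activator CilW is absent, so *dulH* is not transcribed.
So DulH is not produced.
Ornithine is absent, so VelF is active.
With repressor VelF bound, *qilF* is not transcribed.
So QilF is not produced.
Diaminopimelate is absent, so DovX is active.
Fe²⁺ is absent, so CilM is active.
With repressor CilM bound, *zorK* is not transcribed.
So ZorK is not produced.
Melibiose is absent, so FubQ is active.
Tagatose is absent, so IrpQ is inactive.
No repressor is bound and FubQ is active, so *lomK* is transcribed.
So LomK is produced and active.
Activator LomK is present, so *zorS* is transcribed.
So ZorS is produced and active.
No repressor is bound and ZorS is active, so *rudQ* is transcribed.
So RudQ is produced and active.
With repressor RudQ bound, *rudK* is not transcribed.

OFF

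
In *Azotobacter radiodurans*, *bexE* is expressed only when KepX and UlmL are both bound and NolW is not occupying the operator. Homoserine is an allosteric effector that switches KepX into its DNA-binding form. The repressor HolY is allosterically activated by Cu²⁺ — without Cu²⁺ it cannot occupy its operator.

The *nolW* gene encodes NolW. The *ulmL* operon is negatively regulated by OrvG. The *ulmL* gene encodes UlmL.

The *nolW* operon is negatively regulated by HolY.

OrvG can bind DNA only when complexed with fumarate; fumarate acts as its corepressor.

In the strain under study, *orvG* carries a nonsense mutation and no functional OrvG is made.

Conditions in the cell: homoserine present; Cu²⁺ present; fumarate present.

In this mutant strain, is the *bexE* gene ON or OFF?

Homoserine is present, so KepX is active.
Cu²⁺ is present, so HolY is active.
With repressor HolY bound, *nolW* is not transcribed.
So NolW is not produced.
OrvG is non-functional in this strain, so it has no effect.
With no repressor bound, *ulmL* is transcribed.
So UlmL is produced and active.
No repressor is bound and KepX and UlmL are active, so *bexE* is transcribed.

ON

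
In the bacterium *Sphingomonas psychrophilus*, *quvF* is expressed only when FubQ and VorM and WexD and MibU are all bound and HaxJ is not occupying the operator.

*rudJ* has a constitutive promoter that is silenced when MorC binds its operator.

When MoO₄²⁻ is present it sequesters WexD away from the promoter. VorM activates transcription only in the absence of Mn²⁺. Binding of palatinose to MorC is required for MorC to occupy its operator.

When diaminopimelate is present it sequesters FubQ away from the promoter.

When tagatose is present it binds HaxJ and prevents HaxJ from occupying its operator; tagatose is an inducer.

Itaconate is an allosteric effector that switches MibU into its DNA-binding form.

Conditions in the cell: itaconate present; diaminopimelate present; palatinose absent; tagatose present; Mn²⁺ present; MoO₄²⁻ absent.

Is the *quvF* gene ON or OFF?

Diaminopimelate is present, so FubQ is inactive.
Mn²⁺ is present, so VorM is inactive.
Tagatose is present, so HaxJ is inactive.
MoO₄²⁻ is absent, so WexD is active.
Itaconate is present, so MibU is active.
Required activator FubQ is absent, so *quvF* is not transcribed.

OFF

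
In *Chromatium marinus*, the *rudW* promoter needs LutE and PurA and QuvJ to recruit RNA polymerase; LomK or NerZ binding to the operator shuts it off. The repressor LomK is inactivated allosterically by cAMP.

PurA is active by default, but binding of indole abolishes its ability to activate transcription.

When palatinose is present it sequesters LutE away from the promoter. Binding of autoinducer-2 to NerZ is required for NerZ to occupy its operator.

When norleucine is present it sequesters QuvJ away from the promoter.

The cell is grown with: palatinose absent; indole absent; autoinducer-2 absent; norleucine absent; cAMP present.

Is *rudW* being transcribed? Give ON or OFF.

ON

cAMP is present, so LomK is inactive.
Autoinducer-2 is absent, so NerZ is inactive.
Palatinose is absent, so LutE is active.
Indole is absent, so PurA is active.
Norleucine is absent, so QuvJ is active.
No repressor is bound and LutE and PurA and QuvJ are active, so *rudW* is transcribed.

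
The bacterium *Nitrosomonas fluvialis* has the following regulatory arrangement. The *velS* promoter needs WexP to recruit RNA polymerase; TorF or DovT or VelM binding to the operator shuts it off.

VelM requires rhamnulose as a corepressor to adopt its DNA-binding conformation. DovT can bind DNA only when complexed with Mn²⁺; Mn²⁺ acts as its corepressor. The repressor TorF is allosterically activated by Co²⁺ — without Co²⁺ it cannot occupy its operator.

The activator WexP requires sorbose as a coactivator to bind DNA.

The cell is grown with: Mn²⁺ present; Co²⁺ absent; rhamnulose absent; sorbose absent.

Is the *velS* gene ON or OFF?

Co²⁺ is absent, so TorF is inactive.
Mn²⁺ is present, so DovT is active.
Sorbose is absent, so WexP is inactive.
Rhamnulose is absent, so VelM is inactive.
With repressor DovT bound, *velS* is not transcribed.

OFF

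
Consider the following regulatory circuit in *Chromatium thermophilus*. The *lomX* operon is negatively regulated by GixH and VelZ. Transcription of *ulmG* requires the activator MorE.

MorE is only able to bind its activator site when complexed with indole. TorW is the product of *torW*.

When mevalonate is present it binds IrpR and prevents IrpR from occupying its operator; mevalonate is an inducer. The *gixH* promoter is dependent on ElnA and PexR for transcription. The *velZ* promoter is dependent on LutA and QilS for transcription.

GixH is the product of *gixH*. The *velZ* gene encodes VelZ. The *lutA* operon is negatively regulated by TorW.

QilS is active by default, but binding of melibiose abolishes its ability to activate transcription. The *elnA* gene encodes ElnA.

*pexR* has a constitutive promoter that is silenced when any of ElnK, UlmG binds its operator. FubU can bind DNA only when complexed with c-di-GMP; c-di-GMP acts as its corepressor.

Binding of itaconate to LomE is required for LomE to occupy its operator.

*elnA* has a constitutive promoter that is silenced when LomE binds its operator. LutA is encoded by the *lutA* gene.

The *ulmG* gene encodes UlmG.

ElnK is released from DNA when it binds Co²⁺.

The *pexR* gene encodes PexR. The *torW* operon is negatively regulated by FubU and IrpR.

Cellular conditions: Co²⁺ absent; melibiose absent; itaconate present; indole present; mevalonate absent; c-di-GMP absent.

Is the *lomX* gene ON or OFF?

Itaconate is present, so LomE is active.
With repressor LomE bound, *elnA* is not transcribed.
So ElnA is not produced.
Co²⁺ is absent, so ElnK is active.
Indole is present, so MorE is active.
No repressor is bound and MorE is active, so *ulmG* is transcribed.
So UlmG is produced and active.
With repressor ElnK bound, *pexR* is not transcribed.
So PexR is not produced.
Required activator ElnA is absent, so *gixH* is not transcribed.
So GixH is not produced.
c-di-GMP is absent, so FubU is inactive.
Mevalonate is absent, so IrpR is active.
With repressor IrpR bound, *torW* is not transcribed.
So TorW is not produced.
With no repressor bound, *lutA* is transcribed.
So LutA is produced and active.
Melibiose is absent, so QilS is active.
No repressor is bound and LutA and QilS are active, so *velZ* is transcribed.
So VelZ is produced and active.
With repressor VelZ bound, *lomX* is not transcribed.

OFF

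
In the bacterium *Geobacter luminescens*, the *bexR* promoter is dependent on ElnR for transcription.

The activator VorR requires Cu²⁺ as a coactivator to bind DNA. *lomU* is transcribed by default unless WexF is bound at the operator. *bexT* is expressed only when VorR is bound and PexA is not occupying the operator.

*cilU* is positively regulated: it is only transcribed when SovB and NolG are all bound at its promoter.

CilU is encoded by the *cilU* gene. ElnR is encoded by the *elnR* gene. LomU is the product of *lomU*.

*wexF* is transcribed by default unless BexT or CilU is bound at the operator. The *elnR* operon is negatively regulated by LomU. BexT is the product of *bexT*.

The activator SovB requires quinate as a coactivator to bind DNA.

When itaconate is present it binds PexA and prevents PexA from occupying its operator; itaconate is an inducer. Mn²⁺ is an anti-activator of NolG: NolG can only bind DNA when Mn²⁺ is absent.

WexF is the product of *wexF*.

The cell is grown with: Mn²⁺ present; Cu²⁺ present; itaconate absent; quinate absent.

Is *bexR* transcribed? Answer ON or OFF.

ON

Itaconate is absent, so PexA is active.
Cu²⁺ is present, so VorR is active.
With repressor PexA bound, *bexT* is not transcribed.
So BexT is not produced.
Quinate is absent, so SovB is inactive.
Mn²⁺ is present, so NolG is inactive.
Required activator SovB is absent, so *cilU* is not transcribed.
So CilU is not produced.
With no repressor bound, *wexF* is transcribed.
So WexF is produced and active.
With repressor WexF bound, *lomU* is not transcribed.
So LomU is not produced.
With no repressor bound, *elnR* is transcribed.
So ElnR is produced and active.
No repressor is bound and ElnR is active, so *bexR* is transcribed.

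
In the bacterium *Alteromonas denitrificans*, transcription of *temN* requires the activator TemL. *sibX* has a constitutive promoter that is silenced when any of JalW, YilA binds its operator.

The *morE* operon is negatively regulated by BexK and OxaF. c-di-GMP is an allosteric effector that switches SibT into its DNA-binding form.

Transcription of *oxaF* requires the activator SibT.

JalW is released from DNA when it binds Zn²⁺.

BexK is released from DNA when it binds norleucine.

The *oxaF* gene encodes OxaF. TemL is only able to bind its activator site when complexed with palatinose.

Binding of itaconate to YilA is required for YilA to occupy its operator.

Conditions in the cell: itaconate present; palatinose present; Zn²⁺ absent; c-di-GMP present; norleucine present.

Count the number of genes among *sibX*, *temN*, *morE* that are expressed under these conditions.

Zn²⁺ is absent, so JalW is active.
Itaconate is present, so YilA is active.
With repressor JalW bound, *sibX* is not transcribed.
→ *sibX* is OFF.
Palatinose is present, so TemL is active.
No repressor is bound and TemL is active, so *temN* is transcribed.
→ *temN* is ON.
Norleucine is present, so BexK is inactive.
c-di-GMP is present, so SibT is active.
No repressor is bound and SibT is active, so *oxaF* is transcribed.
So OxaF is produced and active.
With repressor OxaF bound, *morE* is not transcribed.
→ *morE* is OFF.
1 of the 3 genes is transcribed.

1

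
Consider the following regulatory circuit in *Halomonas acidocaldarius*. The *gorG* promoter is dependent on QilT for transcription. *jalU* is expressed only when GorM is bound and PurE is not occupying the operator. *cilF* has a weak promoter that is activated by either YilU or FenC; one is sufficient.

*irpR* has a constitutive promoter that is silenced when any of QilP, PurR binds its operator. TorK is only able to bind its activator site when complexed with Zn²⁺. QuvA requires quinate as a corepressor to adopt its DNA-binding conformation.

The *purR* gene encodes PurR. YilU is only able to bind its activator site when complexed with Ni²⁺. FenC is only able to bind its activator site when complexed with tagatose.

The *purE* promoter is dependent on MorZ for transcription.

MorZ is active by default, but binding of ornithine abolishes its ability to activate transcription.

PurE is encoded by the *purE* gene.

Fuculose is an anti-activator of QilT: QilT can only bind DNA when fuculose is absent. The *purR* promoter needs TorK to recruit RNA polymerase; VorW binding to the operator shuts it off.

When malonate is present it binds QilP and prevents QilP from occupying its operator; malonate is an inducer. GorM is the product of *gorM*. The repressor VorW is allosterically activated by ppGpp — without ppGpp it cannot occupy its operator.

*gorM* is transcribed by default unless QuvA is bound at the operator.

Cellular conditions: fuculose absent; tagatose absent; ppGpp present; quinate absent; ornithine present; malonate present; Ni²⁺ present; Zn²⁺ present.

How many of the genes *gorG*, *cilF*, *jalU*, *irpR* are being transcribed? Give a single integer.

Fuculose is absent, so QilT is active.
No repressor is bound and QilT is active, so *gorG* is transcribed.
→ *gorG* is ON.
Ni²⁺ is present, so YilU is active.
Tagatose is absent, so FenC is inactive.
Activator YilU is present, so *cilF* is transcribed.
→ *cilF* is ON.
Ornithine is present, so MorZ is inactive.
Required activator MorZ is absent, so *purE* is not transcribed.
So PurE is not produced.
Quinate is absent, so QuvA is inactive.
With no repressor bound, *gorM* is transcribed.
So GorM is produced and active.
No repressor is bound and GorM is active, so *jalU* is transcribed.
→ *jalU* is ON.
Malonate is present, so QilP is inactive.
ppGpp is present, so VorW is active.
Zn²⁺ is present, so TorK is active.
With repressor VorW bound, *purR* is not transcribed.
So PurR is not produced.
With no repressor bound, *irpR* is transcribed.
→ *irpR* is ON.
4 of the 4 genes are transcribed.

4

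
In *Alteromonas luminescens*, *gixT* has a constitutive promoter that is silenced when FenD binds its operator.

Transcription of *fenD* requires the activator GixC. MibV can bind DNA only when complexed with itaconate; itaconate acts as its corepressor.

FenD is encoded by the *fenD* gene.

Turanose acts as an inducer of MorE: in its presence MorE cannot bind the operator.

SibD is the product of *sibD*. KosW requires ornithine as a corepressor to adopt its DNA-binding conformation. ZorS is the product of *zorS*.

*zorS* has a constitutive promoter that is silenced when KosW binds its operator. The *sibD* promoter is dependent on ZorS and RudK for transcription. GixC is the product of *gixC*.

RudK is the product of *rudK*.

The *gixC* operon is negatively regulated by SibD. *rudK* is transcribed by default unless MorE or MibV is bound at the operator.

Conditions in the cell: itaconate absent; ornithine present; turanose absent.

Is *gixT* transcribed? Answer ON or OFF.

Ornithine is present, so KosW is active.
With repressor KosW bound, *zorS* is not transcribed.
So ZorS is not produced.
Turanose is absent, so MorE is active.
Itaconate is absent, so MibV is inactive.
With repressor MorE bound, *rudK* is not transcribed.
So RudK is not produced.
Required activator ZorS is absent, so *sibD* is not transcribed.
So SibD is not produced.
With no repressor bound, *gixC* is transcribed.
So GixC is produced and active.
No repressor is bound and GixC is active, so *fenD* is transcribed.
So FenD is produced and active.
With repressor FenD bound, *gixT* is not transcribed.

OFF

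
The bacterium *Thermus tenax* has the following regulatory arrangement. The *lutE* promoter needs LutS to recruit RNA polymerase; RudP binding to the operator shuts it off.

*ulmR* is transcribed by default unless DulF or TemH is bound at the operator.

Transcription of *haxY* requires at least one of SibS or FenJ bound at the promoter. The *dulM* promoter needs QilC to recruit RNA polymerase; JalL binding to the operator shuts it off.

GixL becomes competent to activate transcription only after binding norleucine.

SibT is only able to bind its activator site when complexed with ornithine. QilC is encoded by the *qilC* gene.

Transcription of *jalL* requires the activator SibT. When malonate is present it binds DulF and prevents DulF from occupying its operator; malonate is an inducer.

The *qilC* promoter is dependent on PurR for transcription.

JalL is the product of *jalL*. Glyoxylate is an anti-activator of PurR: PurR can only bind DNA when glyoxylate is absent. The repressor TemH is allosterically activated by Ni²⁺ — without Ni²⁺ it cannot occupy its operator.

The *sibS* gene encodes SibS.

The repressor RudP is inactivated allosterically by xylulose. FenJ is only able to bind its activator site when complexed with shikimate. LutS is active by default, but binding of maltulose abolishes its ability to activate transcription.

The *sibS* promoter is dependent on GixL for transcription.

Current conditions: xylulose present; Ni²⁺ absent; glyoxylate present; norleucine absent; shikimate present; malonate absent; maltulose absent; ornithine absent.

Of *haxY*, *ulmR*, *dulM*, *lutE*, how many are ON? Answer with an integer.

Norleucine is absent, so GixL is inactive.
Required activator GixL is absent, so *sibS* is not transcribed.
So SibS is not produced.
Shikimate is present, so FenJ is active.
Activator FenJ is present, so *haxY* is transcribed.
→ *haxY* is ON.
Malonate is absent, so DulF is active.
Ni²⁺ is absent, so TemH is inactive.
With repressor DulF bound, *ulmR* is not transcribed.
→ *ulmR* is OFF.
Ornithine is absent, so SibT is inactive.
Required activator SibT is absent, so *jalL* is not transcribed.
So JalL is not produced.
Glyoxylate is present, so PurR is inactive.
Required activator PurR is absent, so *qilC* is not transcribed.
So QilC is not produced.
Required activator QilC is absent, so *dulM* is not transcribed.
→ *dulM* is OFF.
Xylulose is present, so RudP is inactive.
Maltulose is absent, so LutS is active.
No repressor is bound and LutS is active, so *lutE* is transcribed.
→ *lutE* is ON.
2 of the 4 genes are transcribed.

2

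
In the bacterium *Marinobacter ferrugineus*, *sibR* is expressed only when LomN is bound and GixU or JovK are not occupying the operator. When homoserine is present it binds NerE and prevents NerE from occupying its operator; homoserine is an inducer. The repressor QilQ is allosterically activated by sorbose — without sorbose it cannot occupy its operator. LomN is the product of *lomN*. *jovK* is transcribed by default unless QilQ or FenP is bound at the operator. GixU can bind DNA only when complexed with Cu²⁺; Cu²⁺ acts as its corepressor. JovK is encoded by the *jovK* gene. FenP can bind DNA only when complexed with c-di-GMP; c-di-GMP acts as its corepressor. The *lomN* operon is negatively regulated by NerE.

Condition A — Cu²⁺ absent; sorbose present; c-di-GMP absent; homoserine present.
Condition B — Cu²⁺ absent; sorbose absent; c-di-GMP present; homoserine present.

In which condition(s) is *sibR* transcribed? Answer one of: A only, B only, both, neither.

both

Condition A:
Cu²⁺ is absent, so GixU is inactive.
Sorbose is present, so QilQ is active.
c-di-GMP is absent, so FenP is inactive.
With repressor QilQ bound, *jovK* is not transcribed.
So JovK is not produced.
Homoserine is present, so NerE is inactive.
With no repressor bound, *lomN* is transcribed.
So LomN is produced and active.
No repressor is bound and LomN is active, so *sibR* is transcribed.
→ *sibR* is ON in A.
Condition B:
Cu²⁺ is absent, so GixU is inactive.
Sorbose is absent, so QilQ is inactive.
c-di-GMP is present, so FenP is active.
With repressor FenP bound, *jovK* is not transcribed.
So JovK is not produced.
Homoserine is present, so NerE is inactive.
With no repressor bound, *lomN* is transcribed.
So LomN is produced and active.
No repressor is bound and LomN is active, so *sibR* is transcribed.
→ *sibR* is ON in B.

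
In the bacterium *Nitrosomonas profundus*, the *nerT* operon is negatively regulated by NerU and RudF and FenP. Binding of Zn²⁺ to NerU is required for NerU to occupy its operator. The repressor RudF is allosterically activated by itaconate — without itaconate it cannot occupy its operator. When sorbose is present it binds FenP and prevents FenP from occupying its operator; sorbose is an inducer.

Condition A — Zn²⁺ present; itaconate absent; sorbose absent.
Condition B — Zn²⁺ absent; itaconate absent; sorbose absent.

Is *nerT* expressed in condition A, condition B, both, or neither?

neither

Condition A:
Zn²⁺ is present, so NerU is active.
Itaconate is absent, so RudF is inactive.
Sorbose is absent, so FenP is active.
With repressor NerU bound, *nerT* is not transcribed.
→ *nerT* is OFF in A.
Condition B:
Zn²⁺ is absent, so NerU is inactive.
Itaconate is absent, so RudF is inactive.
Sorbose is absent, so FenP is active.
With repressor FenP bound, *nerT* is not transcribed.
→ *nerT* is OFF in B.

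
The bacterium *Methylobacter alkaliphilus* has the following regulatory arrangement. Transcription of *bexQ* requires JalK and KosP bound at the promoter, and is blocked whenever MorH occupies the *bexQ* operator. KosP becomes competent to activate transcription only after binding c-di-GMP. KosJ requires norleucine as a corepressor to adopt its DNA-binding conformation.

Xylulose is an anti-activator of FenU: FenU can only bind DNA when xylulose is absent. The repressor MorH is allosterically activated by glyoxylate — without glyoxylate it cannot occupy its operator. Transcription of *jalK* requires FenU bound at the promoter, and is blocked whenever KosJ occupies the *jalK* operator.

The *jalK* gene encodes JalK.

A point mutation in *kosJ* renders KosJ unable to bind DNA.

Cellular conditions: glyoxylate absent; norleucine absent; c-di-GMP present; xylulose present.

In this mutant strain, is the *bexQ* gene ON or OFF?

Xylulose is present, so FenU is inactive.
KosJ is non-functional in this strain, so it has no effect.
Required activator FenU is absent, so *jalK* is not transcribed.
So JalK is not produced.
c-di-GMP is present, so KosP is active.
Glyoxylate is absent, so MorH is inactive.
Required activator JalK is absent, so *bexQ* is not transcribed.

OFF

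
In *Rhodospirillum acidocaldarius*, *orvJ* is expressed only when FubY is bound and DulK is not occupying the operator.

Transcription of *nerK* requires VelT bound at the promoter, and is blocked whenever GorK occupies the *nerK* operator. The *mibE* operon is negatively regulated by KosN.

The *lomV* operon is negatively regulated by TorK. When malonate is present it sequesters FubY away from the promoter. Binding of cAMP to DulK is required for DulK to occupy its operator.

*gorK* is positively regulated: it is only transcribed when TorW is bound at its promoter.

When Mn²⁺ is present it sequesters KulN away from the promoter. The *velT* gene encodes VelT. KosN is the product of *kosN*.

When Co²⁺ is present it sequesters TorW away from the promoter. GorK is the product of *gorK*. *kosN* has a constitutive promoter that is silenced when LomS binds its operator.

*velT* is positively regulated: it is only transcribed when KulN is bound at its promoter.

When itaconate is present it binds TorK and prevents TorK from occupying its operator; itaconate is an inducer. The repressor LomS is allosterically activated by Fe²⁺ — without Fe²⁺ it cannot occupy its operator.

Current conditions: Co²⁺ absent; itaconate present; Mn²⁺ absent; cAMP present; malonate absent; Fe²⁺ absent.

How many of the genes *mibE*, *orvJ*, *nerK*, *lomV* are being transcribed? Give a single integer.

1

Fe²⁺ is absent, so LomS is inactive.
With no repressor bound, *kosN* is transcribed.
So KosN is produced and active.
With repressor KosN bound, *mibE* is not transcribed.
→ *mibE* is OFF.
cAMP is present, so DulK is active.
Malonate is absent, so FubY is active.
With repressor DulK bound, *orvJ* is not transcribed.
→ *orvJ* is OFF.
Mn²⁺ is absent, so KulN is active.
No repressor is bound and KulN is active, so *velT* is transcribed.
So VelT is produced and active.
Co²⁺ is absent, so TorW is active.
No repressor is bound and TorW is active, so *gorK* is transcribed.
So GorK is produced and active.
With repressor GorK bound, *nerK* is not transcribed.
→ *nerK* is OFF.
Itaconate is present, so TorK is inactive.
With no repressor bound, *lomV* is transcribed.
→ *lomV* is ON.
1 of the 4 genes is transcribed.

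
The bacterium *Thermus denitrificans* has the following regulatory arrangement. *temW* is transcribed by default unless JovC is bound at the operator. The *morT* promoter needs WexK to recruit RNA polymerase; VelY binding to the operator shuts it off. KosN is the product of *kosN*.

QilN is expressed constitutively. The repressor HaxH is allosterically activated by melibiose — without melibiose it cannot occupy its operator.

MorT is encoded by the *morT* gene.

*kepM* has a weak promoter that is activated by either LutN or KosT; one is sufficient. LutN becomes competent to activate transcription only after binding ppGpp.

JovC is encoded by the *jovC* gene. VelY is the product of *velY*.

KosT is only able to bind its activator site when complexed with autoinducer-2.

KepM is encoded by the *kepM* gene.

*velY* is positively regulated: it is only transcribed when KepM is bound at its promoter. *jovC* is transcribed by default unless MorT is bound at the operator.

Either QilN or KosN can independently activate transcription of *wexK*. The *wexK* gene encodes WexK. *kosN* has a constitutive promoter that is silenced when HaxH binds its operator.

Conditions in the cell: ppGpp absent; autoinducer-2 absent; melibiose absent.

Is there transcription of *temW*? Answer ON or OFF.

ON

ppGpp is absent, so LutN is inactive.
Autoinducer-2 is absent, so KosT is inactive.
No activator is available at the *kepM* promoter, so *kepM* is not transcribed.
So KepM is not produced.
Required activator KepM is absent, so *velY* is not transcribed.
So VelY is not produced.
QilN is produced constitutively and is active.
Melibiose is absent, so HaxH is inactive.
With no repressor bound, *kosN* is transcribed.
So KosN is produced and active.
Activator QilN is present, so *wexK* is transcribed.
So WexK is produced and active.
No repressor is bound and WexK is active, so *morT* is transcribed.
So MorT is produced and active.
With repressor MorT bound, *jovC* is not transcribed.
So JovC is not produced.
With no repressor bound, *temW* is transcribed.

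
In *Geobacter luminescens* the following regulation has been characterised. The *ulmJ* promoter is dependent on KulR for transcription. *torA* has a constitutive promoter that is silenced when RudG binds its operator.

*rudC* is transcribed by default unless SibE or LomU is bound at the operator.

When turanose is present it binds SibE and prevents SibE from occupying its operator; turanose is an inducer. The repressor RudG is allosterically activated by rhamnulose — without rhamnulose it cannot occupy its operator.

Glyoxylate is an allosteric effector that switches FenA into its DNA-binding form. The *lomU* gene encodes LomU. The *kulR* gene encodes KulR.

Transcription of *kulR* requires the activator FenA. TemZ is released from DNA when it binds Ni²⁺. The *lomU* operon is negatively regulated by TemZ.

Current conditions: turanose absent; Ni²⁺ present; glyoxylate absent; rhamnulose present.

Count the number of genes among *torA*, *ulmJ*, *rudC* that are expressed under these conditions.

Rhamnulose is present, so RudG is active.
With repressor RudG bound, *torA* is not transcribed.
→ *torA* is OFF.
Glyoxylate is absent, so FenA is inactive.
Required activator FenA is absent, so *kulR* is not transcribed.
So KulR is not produced.
Required activator KulR is absent, so *ulmJ* is not transcribed.
→ *ulmJ* is OFF.
Turanose is absent, so SibE is active.
Ni²⁺ is present, so TemZ is inactive.
With no repressor bound, *lomU* is transcribed.
So LomU is produced and active.
With repressor SibE bound, *rudC* is not transcribed.
→ *rudC* is OFF.
0 of the 3 genes are transcribed.

0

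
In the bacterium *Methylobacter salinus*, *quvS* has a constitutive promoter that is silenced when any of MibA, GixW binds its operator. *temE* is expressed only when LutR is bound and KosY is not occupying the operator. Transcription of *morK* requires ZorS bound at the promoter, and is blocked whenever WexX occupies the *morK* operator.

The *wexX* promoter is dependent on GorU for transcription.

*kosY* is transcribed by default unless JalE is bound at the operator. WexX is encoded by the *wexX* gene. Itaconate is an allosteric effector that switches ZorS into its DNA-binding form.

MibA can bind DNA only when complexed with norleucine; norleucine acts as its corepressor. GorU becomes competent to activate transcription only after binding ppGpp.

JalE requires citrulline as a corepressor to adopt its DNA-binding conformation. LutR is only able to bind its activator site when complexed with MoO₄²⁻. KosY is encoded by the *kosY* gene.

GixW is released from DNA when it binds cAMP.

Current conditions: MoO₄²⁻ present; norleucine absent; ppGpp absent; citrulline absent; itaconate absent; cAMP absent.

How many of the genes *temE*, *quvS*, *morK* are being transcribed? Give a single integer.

Citrulline is absent, so JalE is inactive.
With no repressor bound, *kosY* is transcribed.
So KosY is produced and active.
MoO₄²⁻ is present, so LutR is active.
With repressor KosY bound, *temE* is not transcribed.
→ *temE* is OFF.
Norleucine is absent, so MibA is inactive.
cAMP is absent, so GixW is active.
With repressor GixW bound, *quvS* is not transcribed.
→ *quvS* is OFF.
ppGpp is absent, so GorU is inactive.
Required activator GorU is absent, so *wexX* is not transcribed.
So WexX is not produced.
Itaconate is absent, so ZorS is inactive.
Required activator ZorS is absent, so *morK* is not transcribed.
→ *morK* is OFF.
0 of the 3 genes are transcribed.

0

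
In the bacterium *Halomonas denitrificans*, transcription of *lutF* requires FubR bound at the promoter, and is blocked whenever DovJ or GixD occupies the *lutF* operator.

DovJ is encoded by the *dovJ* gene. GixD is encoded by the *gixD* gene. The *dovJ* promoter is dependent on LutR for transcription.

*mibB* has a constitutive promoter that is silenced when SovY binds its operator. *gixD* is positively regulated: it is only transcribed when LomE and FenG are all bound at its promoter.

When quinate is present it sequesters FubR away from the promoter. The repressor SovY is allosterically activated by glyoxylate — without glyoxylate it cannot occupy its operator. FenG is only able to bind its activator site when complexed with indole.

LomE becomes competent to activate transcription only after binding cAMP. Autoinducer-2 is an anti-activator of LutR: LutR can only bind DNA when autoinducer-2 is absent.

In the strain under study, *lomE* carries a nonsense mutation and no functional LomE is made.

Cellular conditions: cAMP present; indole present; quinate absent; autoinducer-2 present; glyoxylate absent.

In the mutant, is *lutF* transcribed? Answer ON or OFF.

Quinate is absent, so FubR is active.
Autoinducer-2 is present, so LutR is inactive.
Required activator LutR is absent, so *dovJ* is not transcribed.
So DovJ is not produced.
LomE is non-functional in this strain, so it has no effect.
Indole is present, so FenG is active.
Required activator LomE is absent, so *gixD* is not transcribed.
So GixD is not produced.
No repressor is bound and FubR is active, so *lutF* is transcribed.

ON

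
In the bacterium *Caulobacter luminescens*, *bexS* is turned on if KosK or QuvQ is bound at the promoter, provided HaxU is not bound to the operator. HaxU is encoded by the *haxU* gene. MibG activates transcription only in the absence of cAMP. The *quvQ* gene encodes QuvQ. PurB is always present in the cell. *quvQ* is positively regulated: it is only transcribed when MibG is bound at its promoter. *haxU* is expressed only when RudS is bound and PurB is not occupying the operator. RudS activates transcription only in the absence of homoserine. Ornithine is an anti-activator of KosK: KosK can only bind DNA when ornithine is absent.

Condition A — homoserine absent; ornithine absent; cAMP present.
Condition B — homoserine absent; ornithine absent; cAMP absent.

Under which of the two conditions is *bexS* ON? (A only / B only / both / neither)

both

Condition A:
Homoserine is absent, so RudS is active.
PurB is produced constitutively and is active.
With repressor PurB bound, *haxU* is not transcribed.
So HaxU is not produced.
Ornithine is absent, so KosK is active.
cAMP is present, so MibG is inactive.
Required activator MibG is absent, so *quvQ* is not transcribed.
So QuvQ is not produced.
Activator KosK is present, so *bexS* is transcribed.
→ *bexS* is ON in A.
Condition B:
Homoserine is absent, so RudS is active.
PurB is produced constitutively and is active.
With repressor PurB bound, *haxU* is not transcribed.
So HaxU is not produced.
Ornithine is absent, so KosK is active.
cAMP is absent, so MibG is active.
No repressor is bound and MibG is active, so *quvQ* is transcribed.
So QuvQ is produced and active.
Activator KosK is present, so *bexS* is transcribed.
→ *bexS* is ON in B.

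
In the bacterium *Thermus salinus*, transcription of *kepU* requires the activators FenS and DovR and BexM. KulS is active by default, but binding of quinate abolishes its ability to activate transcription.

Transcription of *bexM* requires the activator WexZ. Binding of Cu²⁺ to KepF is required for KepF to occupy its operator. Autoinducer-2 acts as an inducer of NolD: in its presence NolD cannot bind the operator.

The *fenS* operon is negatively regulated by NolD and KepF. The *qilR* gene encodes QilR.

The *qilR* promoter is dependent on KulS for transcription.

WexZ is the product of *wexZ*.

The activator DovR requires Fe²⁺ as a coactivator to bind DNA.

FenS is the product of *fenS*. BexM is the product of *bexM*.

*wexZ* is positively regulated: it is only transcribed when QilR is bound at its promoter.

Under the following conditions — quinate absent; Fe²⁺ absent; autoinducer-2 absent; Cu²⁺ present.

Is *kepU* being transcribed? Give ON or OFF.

OFF

Autoinducer-2 is absent, so NolD is active.
Cu²⁺ is present, so KepF is active.
With repressor NolD bound, *fenS* is not transcribed.
So FenS is not produced.
Fe²⁺ is absent, so DovR is inactive.
Quinate is absent, so KulS is active.
No repressor is bound and KulS is active, so *qilR* is transcribed.
So QilR is produced and active.
No repressor is bound and QilR is active, so *wexZ* is transcribed.
So WexZ is produced and active.
No repressor is bound and WexZ is active, so *bexM* is transcribed.
So BexM is produced and active.
Required activator FenS is absent, so *kepU* is not transcribed.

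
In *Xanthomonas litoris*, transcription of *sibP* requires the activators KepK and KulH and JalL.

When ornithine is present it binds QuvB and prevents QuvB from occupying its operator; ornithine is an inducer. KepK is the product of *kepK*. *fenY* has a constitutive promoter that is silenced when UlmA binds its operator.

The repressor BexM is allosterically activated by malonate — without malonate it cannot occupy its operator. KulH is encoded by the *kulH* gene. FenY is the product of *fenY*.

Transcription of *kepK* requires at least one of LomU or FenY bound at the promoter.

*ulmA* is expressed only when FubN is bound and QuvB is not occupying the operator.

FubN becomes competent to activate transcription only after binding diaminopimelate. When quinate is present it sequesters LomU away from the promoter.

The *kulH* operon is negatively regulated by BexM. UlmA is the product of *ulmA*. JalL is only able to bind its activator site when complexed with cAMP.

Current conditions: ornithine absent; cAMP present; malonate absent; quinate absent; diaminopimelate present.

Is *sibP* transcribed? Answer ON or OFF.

Quinate is absent, so LomU is active.
Diaminopimelate is present, so FubN is active.
Ornithine is absent, so QuvB is active.
With repressor QuvB bound, *ulmA* is not transcribed.
So UlmA is not produced.
With no repressor bound, *fenY* is transcribed.
So FenY is produced and active.
Activator LomU is present, so *kepK* is transcribed.
So KepK is produced and active.
Malonate is absent, so BexM is inactive.
With no repressor bound, *kulH* is transcribed.
So KulH is produced and active.
cAMP is present, so JalL is active.
No repressor is bound and KepK and KulH and JalL are active, so *sibP* is transcribed.

ON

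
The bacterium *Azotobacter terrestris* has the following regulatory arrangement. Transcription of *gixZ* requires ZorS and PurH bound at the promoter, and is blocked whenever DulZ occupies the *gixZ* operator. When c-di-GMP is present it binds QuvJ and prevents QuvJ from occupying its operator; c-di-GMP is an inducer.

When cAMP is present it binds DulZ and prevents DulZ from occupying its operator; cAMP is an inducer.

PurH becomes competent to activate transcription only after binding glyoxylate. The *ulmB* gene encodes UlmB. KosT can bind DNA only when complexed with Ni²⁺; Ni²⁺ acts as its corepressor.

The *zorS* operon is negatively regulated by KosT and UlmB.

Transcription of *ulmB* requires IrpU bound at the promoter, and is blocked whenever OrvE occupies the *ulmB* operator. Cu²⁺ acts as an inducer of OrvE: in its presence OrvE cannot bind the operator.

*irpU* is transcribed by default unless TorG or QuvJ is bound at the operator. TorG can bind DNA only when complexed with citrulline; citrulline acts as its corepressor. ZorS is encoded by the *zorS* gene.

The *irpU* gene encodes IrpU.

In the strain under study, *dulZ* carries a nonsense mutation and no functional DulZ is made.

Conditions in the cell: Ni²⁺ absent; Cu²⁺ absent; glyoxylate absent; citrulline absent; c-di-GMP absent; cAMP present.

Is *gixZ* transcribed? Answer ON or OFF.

Ni²⁺ is absent, so KosT is inactive.
Cu²⁺ is absent, so OrvE is active.
Citrulline is absent, so TorG is inactive.
c-di-GMP is absent, so QuvJ is active.
With repressor QuvJ bound, *irpU* is not transcribed.
So IrpU is not produced.
With repressor OrvE bound, *ulmB* is not transcribed.
So UlmB is not produced.
With no repressor bound, *zorS* is transcribed.
So ZorS is produced and active.
Glyoxylate is absent, so PurH is inactive.
DulZ is non-functional in this strain, so it has no effect.
Required activator PurH is absent, so *gixZ* is not transcribed.

OFF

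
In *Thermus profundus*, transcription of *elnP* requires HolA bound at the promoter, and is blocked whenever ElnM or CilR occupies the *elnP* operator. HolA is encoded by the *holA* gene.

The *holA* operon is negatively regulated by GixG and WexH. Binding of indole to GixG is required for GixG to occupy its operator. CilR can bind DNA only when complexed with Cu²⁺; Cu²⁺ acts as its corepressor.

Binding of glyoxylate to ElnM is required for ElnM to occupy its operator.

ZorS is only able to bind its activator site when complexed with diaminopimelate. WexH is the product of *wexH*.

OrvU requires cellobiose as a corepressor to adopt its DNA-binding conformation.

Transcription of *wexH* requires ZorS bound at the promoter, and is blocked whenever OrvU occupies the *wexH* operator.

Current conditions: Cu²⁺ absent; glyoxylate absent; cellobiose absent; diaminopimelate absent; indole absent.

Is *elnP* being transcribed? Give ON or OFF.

Indole is absent, so GixG is inactive.
Diaminopimelate is absent, so ZorS is inactive.
Cellobiose is absent, so OrvU is inactive.
Required activator ZorS is absent, so *wexH* is not transcribed.
So WexH is not produced.
With no repressor bound, *holA* is transcribed.
So HolA is produced and active.
Glyoxylate is absent, so ElnM is inactive.
Cu²⁺ is absent, so CilR is inactive.
No repressor is bound and HolA is active, so *elnP* is transcribed.

ON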